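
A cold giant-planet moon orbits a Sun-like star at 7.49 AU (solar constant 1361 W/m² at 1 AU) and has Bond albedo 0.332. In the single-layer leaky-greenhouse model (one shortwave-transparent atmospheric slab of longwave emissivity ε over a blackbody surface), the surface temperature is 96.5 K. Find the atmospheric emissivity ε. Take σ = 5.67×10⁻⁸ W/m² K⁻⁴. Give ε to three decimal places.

0.352

By the inverse-square law, S = 1361/7.49² = 24.26 W/m².
Effective temperature: T_e = [S(1−α)/(4σ)]^(1/4) = 91.94 K.
Inverting T_s⁴ = 2T_e⁴/(2−ε): (T_e/T_s)⁴ = 0.8240, so ε = 2(1 − 0.8240) = 0.3520.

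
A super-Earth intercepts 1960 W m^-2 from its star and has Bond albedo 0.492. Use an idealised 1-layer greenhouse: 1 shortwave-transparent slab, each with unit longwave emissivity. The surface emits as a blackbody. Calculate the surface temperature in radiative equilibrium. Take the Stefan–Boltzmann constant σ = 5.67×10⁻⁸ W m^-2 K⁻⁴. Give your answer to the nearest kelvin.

OLR = S(1−α)/4 = 248.9 W m^-2; the top layer radiates at T_e = 257.4 K.
For an N-layer opaque stack, T_s⁴ = (N+1)T_e⁴, hence T_s = (2)^(1/4)×257.4 K = 306.1 K.

306 kelvin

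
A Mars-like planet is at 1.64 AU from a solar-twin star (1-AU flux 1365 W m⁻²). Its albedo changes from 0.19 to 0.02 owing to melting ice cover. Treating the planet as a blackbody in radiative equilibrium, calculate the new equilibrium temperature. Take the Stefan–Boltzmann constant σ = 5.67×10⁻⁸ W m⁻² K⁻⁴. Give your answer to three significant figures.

216 K

By the inverse-square law, S = 1365/1.64² = 507.5 W m⁻².
With the new albedo, S(1−α₂)/4 = 124.3 W m⁻², so T₂ = 216.4 K.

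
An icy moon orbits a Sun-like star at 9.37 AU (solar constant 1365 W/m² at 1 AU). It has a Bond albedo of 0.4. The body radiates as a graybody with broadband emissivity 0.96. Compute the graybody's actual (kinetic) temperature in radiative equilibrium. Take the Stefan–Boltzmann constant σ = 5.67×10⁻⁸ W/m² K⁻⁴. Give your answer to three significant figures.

80.9 kelvin

Irradiance scales as 1/d², so S = 1365 W/m² × (1/9.37)² = 15.55 W/m².
The planet absorbs (1−α)S over its disc πR² and re-emits over 4πR², so the mean absorbed flux is (1−0.4)·15.55/4 = 2.332 W/m².
Equating to εσT⁴ with ε = 0.96: T = (2.332/0.96σ)^(1/4) = 80.90 K.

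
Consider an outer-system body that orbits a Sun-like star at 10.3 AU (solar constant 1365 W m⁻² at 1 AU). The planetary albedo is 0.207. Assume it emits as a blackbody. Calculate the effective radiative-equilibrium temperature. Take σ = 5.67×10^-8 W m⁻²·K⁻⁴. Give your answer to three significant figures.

Flux at the orbit: S = 1365/(10.3)² = 12.87 W m⁻².
The planet absorbs (1−α)S over its disc πR² and re-emits over 4πR², so the mean absorbed flux is (1−0.207)·12.87/4 = 2.551 W m⁻².
Set σT⁴ = 2.551 → T = (2.551/σ)^(1/4) = 81.90 K.

81.9 kelvin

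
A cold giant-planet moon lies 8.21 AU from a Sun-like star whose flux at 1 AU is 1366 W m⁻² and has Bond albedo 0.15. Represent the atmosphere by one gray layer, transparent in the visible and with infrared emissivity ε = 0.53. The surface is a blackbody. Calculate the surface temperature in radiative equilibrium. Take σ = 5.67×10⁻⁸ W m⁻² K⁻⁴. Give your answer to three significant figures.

Flux at the orbit: S = 1366/(8.21)² = 20.27 W m⁻².
At the top of the atmosphere, σT_e⁴ = S(1−α)/4 = 4.306 W m⁻², giving T_e = 93.35 K.
For a single slab of emissivity ε, T_s⁴ = 2T_e⁴/(2−ε); thus T_s = 93.35·(1.361)^(1/4) = 100.8 K.

101 K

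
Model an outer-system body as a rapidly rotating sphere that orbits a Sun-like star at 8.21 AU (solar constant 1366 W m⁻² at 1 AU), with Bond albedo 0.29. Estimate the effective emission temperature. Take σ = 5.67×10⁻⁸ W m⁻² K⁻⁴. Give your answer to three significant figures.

89.2 K

Irradiance scales as 1/d², so S = 1366 W m⁻² × (1/8.21)² = 20.27 W m⁻².
Absorbed flux (global mean): S(1−α)/4 = 20.27·0.71/4 = 3.597 W m⁻².
Balancing against σT⁴: T = (3.597/5.67×10⁻⁸)^(1/4) = 89.25 K.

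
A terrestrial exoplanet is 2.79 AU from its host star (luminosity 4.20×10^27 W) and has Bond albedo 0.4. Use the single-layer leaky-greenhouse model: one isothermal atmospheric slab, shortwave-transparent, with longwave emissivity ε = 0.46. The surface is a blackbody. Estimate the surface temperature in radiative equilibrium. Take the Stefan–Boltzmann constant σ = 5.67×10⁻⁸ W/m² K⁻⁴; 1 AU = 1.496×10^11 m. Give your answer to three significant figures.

285 K

Orbital distance: d = 2.79 AU = 4.174×10^11 m.
S = L/(4πd²) = 1919 W/m².
At the top of the atmosphere, σT_e⁴ = S(1−α)/4 = 287.8 W/m², giving T_e = 266.9 K.
The surface balance (absorbed SW + ε·downward IR = σT_s⁴) with T_a⁴ = T_s⁴/2 reduces to T_s = T_e·[2/(2−ε)]^¼ = 284.9 K.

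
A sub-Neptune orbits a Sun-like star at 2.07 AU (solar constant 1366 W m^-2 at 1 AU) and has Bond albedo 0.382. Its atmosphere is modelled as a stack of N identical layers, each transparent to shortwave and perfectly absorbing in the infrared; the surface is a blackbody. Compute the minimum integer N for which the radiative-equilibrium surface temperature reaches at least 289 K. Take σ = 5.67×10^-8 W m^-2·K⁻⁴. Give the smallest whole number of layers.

8

Irradiance scales as 1/d², so S = 1366 W m^-2 × (1/2.07)² = 318.8 W m^-2.
Top-of-atmosphere balance: σT_e⁴ = S(1−α)/4 = 49.25 W m^-2 → T_e = 171.7 K.
Since T_s⁴ = (N+1)T_e⁴, we need N ≥ (T_s/T_e)⁴ − 1 = 7.030.
So N ≥ 7.030; the smallest integer is N = 8.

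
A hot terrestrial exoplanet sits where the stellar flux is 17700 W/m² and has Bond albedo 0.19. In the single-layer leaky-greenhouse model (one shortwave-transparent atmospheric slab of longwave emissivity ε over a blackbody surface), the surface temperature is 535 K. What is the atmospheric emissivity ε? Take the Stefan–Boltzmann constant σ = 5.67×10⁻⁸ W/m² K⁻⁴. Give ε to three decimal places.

0.457

First, T_e = [17700·(1−0.19)/(4σ)]^(1/4) = 501.4 K.
T_s⁴ = T_e⁴·2/(2−ε) → ε = 2 − 2(T_e/T_s)⁴ = 2 − 2·(501.4/535)⁴ = 0.4568.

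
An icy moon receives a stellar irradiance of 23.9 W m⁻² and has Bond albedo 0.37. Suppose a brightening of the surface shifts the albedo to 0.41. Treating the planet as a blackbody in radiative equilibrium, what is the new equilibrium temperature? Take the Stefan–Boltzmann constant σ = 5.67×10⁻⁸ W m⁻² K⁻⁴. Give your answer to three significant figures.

88.8 K

T₂ = [S(1−α₂)/(4σ)]^(1/4) = [23.90·0.59/(4σ)]^(1/4) = 88.80 K.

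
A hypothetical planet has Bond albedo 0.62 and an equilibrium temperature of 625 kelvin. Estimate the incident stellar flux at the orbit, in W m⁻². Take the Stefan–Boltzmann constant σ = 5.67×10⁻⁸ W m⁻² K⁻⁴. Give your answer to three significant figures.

Invert the energy balance for S: S = 4σT⁴/(1−α).
The emitted flux is σT⁴ = 8652 W m⁻².
So S = 4×8652/(1−0.62) = 91070 W m⁻².

91100 W m⁻²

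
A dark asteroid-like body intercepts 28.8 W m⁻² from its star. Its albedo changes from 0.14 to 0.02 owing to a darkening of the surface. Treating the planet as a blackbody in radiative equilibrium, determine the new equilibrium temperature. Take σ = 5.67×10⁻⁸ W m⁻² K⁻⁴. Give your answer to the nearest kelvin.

New equilibrium: T₂ = [(1−0.02)·28.80/(4σ)]^(1/4) = 105.6 K.

106 K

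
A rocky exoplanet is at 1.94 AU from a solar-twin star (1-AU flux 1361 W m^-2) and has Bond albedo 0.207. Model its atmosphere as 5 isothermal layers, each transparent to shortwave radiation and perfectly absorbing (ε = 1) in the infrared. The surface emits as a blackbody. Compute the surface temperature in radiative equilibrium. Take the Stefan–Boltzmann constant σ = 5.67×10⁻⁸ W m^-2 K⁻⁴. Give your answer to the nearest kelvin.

Irradiance scales as 1/d², so S = 1361 W m^-2 × (1/1.94)² = 361.6 W m^-2.
Top-of-atmosphere balance: σT_e⁴ = S(1−α)/4 = 71.69 W m^-2 → T_e = 188.6 K.
With N = 5 opaque layers, T_s = (N+1)^(1/4)·T_e = 6^(1/4)·188.6 = 295.1 K.

295 K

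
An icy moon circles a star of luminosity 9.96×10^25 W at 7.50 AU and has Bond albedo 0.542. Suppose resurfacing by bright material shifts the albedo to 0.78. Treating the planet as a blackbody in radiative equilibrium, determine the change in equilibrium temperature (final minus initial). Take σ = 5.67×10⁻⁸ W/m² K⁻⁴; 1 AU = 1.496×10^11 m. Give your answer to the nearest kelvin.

Orbital distance: d = 7.50 AU = 1.122×10^12 m.
S = L/(4πd²) = 6.296 W/m².
Before: T₁ = [6.296·0.458/(4σ)]^(1/4) = 59.71 K.
After:  T₂ = [6.296·0.22/(4σ)]^(1/4) = 49.71 K.
Change: 49.71 − 59.71 = -10.00 K.

-10 K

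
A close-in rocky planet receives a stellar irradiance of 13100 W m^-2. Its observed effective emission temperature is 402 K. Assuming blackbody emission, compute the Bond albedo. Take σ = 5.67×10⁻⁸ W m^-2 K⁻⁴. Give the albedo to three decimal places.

0.548

Rearranging the radiative balance, α = 1 − 4σT⁴/S.
4σT⁴ = 4·5.67×10⁻⁸·(402)⁴ = 5923 W m^-2.
Hence α = 1 − 5923/13100 = 0.5479.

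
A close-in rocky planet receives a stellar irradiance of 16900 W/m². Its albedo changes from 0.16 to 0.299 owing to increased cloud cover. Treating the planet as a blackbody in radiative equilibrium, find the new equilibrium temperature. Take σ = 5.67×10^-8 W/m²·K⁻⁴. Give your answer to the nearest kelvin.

T₂ = [S(1−α₂)/(4σ)]^(1/4) = [16900·0.701/(4σ)]^(1/4) = 478.1 K.

478 K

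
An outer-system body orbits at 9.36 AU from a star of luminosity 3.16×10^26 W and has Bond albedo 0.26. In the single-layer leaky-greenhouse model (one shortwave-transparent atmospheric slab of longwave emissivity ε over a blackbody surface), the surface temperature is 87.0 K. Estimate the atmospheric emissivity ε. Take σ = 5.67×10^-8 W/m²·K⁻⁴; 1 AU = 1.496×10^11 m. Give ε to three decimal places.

0.539

d = 9.36 × 1.496×10^11 m = 1.400×10^12 m.
Spreading L over a sphere of radius d: S = 3.16×10^26/(4π·1.40×10^12²) = 12.83 W/m².
Effective temperature: T_e = [S(1−α)/(4σ)]^(1/4) = 80.43 K.
T_s⁴ = T_e⁴·2/(2−ε) → ε = 2 − 2(T_e/T_s)⁴ = 2 − 2·(80.43/87.0)⁴ = 0.5392.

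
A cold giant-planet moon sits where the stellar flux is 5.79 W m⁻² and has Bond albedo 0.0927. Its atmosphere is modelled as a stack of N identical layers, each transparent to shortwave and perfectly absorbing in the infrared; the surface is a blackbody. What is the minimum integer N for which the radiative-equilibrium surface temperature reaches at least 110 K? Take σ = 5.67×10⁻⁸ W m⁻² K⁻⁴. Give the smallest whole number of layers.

6

The effective emission temperature is T_e = [S(1−α)/(4σ)]^¼ = 69.37 K.
Since T_s⁴ = (N+1)T_e⁴, we need N ≥ (T_s/T_e)⁴ − 1 = 5.321.
The minimum whole number is N = 6.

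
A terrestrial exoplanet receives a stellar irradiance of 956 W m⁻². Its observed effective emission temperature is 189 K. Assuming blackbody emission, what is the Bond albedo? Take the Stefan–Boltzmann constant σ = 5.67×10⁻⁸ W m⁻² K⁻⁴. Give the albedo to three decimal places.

0.697

From σT⁴ = S(1−α)/4 we invert for α: 1−α = 4σT⁴/S.
σT⁴ = 72.35 W m⁻², so 4σT⁴ = 289.4 W m⁻².
1−α = 289.4/956.0 = 0.3027, so α = 0.6973.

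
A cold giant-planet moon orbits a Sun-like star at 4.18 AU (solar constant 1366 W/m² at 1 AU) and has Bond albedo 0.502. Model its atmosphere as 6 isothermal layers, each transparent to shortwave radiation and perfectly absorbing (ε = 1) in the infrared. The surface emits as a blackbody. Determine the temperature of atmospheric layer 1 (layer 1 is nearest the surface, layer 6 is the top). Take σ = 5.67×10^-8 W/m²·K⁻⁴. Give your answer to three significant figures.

Flux at the orbit: S = 1366/(4.18)² = 78.18 W/m².
OLR = S(1−α)/4 = 9.733 W/m²; the top layer radiates at T_e = 114.5 K.
In the N-layer model, layer k (counted from the surface) has T_k = (N+1−k)^(1/4)·T_e.
With k = 1: T_1 = (6+1−1)^¼·114.5 K = 179.1 K.

179 kelvin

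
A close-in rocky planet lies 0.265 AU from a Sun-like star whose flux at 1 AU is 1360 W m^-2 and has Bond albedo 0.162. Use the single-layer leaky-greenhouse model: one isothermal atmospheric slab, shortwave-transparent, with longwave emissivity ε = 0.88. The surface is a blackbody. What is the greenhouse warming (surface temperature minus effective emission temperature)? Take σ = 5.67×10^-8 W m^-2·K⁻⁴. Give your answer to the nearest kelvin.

Flux at the orbit: S = 1360/(0.265)² = 19370 W m^-2.
At the top of the atmosphere, σT_e⁴ = S(1−α)/4 = 4057 W m^-2, giving T_e = 517.2 K.
The surface balance (absorbed SW + ε·downward IR = σT_s⁴) with T_a⁴ = T_s⁴/2 reduces to T_s = T_e·[2/(2−ε)]^¼ = 597.9 K.
Greenhouse warming: T_s − T_e = 80.68 K.

81 K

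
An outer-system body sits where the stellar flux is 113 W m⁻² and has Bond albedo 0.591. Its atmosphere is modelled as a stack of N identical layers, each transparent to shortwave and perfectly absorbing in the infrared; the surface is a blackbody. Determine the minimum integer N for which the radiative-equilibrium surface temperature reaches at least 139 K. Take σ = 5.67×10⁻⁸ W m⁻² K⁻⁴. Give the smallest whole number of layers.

Top-of-atmosphere balance: σT_e⁴ = S(1−α)/4 = 11.55 W m⁻² → T_e = 119.5 K.
Since T_s⁴ = (N+1)T_e⁴, we need N ≥ (T_s/T_e)⁴ − 1 = 0.832.
Rounding up, N = 1.

1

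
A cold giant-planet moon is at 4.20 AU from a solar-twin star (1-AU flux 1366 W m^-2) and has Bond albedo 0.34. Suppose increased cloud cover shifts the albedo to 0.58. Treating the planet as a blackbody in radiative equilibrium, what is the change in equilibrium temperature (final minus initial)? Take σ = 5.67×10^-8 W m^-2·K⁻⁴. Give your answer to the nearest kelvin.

-13 K

By the inverse-square law, S = 1366/4.20² = 77.44 W m^-2.
Before: T₁ = [77.44·0.66/(4σ)]^(1/4) = 122.5 K.
Final:   T₂ = [S(1−0.58)/(4σ)]^(1/4) = 109.4 K.
Change: 109.4 − 122.5 = -13.09 K.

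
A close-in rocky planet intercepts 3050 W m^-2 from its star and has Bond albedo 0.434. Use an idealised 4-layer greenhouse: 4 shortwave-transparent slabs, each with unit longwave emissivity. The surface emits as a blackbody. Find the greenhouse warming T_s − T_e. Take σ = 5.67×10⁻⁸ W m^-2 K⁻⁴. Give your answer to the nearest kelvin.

146 K

OLR = S(1−α)/4 = 431.6 W m^-2; the top layer radiates at T_e = 295.4 K.
Surface: T_s = (5)^¼·T_e = 441.7 K.
So the greenhouse effect raises the surface by 441.7 − 295.4 = 146.3 K.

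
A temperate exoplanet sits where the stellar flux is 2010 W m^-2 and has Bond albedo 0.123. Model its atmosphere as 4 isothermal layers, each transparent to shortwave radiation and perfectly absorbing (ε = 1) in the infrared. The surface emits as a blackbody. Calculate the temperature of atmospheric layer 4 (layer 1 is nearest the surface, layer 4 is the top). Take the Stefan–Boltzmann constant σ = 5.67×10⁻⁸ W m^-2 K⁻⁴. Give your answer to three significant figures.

297 kelvin

OLR = S(1−α)/4 = 440.7 W m^-2; the top layer radiates at T_e = 296.9 K.
Each opaque layer satisfies 2T_j⁴ = T_{j−1}⁴ + T_{j+1}⁴, giving T_k⁴ = (N+1−k)T_e⁴.
T_4 = (1)^(1/4)·296.9 = 296.9 K.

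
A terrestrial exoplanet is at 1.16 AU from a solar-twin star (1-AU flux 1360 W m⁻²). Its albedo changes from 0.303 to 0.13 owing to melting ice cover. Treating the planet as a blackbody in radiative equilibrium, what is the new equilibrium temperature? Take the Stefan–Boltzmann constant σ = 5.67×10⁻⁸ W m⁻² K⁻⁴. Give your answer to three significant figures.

Flux at the orbit: S = 1360/(1.16)² = 1011 W m⁻².
New equilibrium: T₂ = [(1−0.13)·1011/(4σ)]^(1/4) = 249.5 K.

250 kelvin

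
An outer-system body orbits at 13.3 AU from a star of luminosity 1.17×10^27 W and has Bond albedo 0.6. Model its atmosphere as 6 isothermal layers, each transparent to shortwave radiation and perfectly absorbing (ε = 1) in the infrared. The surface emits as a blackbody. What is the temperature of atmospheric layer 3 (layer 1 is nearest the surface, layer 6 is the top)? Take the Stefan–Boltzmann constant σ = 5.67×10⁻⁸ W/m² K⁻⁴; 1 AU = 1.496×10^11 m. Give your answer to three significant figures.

113 K

d = 13.3 × 1.496×10^11 m = 1.990×10^12 m.
S = L/(4πd²) = 23.52 W/m².
Top-of-atmosphere balance: σT_e⁴ = S(1−α)/4 = 2.352 W/m² → T_e = 80.25 K.
The net upward flux σT_e⁴ is constant between every pair of levels, so T_k⁴ = (N+1−k)T_e⁴.
With k = 3: T_3 = (6+1−3)^¼·80.25 K = 113.5 K.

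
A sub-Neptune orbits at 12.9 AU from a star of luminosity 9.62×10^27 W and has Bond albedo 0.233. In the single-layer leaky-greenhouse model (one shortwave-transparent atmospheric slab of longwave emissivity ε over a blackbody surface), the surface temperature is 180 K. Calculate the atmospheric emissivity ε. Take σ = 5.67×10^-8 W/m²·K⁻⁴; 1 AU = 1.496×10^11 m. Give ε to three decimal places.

Orbital distance: d = 12.9 AU = 1.930×10^12 m.
S = L/(4πd²) = 205.6 W/m².
First, T_e = [205.6·(1−0.233)/(4σ)]^(1/4) = 162.4 K.
T_s⁴ = T_e⁴·2/(2−ε) → ε = 2 − 2(T_e/T_s)⁴ = 2 − 2·(162.4/180)⁴ = 0.6756.

0.676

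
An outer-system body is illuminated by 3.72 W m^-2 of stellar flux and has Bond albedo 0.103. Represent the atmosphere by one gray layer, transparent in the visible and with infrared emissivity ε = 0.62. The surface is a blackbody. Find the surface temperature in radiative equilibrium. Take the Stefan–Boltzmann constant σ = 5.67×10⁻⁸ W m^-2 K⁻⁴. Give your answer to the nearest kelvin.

Effective emission temperature (TOA balance): σT_e⁴ = S(1−α)/4 = 0.8342 W m^-2 → T_e = 61.93 K.
The surface balance (absorbed SW + ε·downward IR = σT_s⁴) with T_a⁴ = T_s⁴/2 reduces to T_s = T_e·[2/(2−ε)]^¼ = 67.95 K.

68 K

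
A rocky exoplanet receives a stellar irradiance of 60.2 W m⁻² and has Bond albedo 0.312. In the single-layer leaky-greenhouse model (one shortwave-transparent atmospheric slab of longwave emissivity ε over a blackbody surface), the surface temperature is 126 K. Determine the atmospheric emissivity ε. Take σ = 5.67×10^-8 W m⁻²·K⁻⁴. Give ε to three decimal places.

Effective temperature: T_e = [S(1−α)/(4σ)]^(1/4) = 116.2 K.
Since (2−ε)/2 = (T_e/T_s)⁴ = 0.7245, ε = 0.5509.

0.551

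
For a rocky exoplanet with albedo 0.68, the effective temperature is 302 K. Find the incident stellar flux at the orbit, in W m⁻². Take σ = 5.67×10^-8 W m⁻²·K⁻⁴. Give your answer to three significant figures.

5900 W m⁻²

Invert the energy balance for S: S = 4σT⁴/(1−α).
The emitted flux is σT⁴ = 471.6 W m⁻².
So S = 4×471.6/(1−0.68) = 5896 W m⁻².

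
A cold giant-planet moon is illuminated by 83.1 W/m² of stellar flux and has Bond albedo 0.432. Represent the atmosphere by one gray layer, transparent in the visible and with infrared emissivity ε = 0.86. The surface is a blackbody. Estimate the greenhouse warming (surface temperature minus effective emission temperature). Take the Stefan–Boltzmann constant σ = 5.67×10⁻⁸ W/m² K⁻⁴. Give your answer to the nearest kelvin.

18 K

The planet radiates to space at T_e = [S(1−α)/(4σ)]^(1/4) = 120.1 K.
The surface balance (absorbed SW + ε·downward IR = σT_s⁴) with T_a⁴ = T_s⁴/2 reduces to T_s = T_e·[2/(2−ε)]^¼ = 138.2 K.
The atmosphere warms the surface by 18.12 K.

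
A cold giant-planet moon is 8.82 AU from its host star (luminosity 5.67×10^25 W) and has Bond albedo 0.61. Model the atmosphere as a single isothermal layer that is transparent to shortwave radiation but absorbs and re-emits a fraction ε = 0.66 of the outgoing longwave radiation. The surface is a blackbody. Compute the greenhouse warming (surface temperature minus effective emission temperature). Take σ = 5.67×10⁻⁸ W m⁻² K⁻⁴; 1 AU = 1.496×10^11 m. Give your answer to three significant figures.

d = 8.82 × 1.496×10^11 m = 1.319×10^12 m.
S = L/(4πd²) = 2.592 W m⁻².
At the top of the atmosphere, σT_e⁴ = S(1−α)/4 = 0.2527 W m⁻², giving T_e = 45.95 K.
Surface balance with a leaky layer gives σT_s⁴ = σT_e⁴·2/(2−ε), so T_s = T_e·[2/(2−0.66)]^(1/4) = 50.78 K.
T_s − T_e = 50.78 − 45.95 = 4.838 K.

4.84 K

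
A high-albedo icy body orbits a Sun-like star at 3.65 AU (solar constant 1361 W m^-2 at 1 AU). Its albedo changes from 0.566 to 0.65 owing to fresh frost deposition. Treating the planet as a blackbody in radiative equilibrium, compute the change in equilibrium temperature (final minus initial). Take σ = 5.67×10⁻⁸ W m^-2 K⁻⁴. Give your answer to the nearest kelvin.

Irradiance scales as 1/d², so S = 1361 W m^-2 × (1/3.65)² = 102.2 W m^-2.
With α = 0.566, T₁ = 118.2 K.
After:  T₂ = [102.2·0.35/(4σ)]^(1/4) = 112.1 K.
ΔT = T₂ − T₁ = -6.191 K.

-6 K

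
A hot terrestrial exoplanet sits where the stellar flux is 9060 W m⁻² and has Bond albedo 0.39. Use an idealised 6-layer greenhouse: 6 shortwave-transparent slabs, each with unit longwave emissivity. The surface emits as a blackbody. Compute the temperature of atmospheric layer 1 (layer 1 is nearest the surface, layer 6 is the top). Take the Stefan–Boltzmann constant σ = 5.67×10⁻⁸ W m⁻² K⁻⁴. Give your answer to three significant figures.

Top-of-atmosphere balance: σT_e⁴ = S(1−α)/4 = 1382 W m⁻² → T_e = 395.1 K.
The net upward flux σT_e⁴ is constant between every pair of levels, so T_k⁴ = (N+1−k)T_e⁴.
With k = 1: T_1 = (6+1−1)^¼·395.1 K = 618.4 K.

618 kelvin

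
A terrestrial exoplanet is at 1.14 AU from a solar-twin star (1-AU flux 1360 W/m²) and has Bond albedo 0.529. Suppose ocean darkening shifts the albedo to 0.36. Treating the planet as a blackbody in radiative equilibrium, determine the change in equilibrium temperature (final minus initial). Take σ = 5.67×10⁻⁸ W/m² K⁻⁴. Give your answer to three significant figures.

17.2 kelvin

Irradiance scales as 1/d², so S = 1360 W/m² × (1/1.14)² = 1046 W/m².
With α = 0.529, T₁ = 215.9 K.
With α = 0.36, T₂ = 233.1 K.
ΔT = T₂ − T₁ = 17.20 K.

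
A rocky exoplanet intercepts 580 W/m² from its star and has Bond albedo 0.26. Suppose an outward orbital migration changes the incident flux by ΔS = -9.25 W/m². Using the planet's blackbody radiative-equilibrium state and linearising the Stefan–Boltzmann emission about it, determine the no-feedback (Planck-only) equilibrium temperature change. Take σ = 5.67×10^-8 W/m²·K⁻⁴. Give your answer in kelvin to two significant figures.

-0.83 K

Unperturbed T_e = [580.0·(1−0.26)/(4σ)]^¼ = 208.6 K.
TOA radiative forcing: ΔF = (1−α)ΔS/4 = 0.74·(-9.25)/4 = -1.711 W/m².
Planck response: λ_P = 4σT_e³ = 4·5.67×10⁻⁸·(208.6)³ = 2.058 W/m²/K.
ΔT₀ = ΔF/λ_P = -1.711/2.058 = -0.832 K.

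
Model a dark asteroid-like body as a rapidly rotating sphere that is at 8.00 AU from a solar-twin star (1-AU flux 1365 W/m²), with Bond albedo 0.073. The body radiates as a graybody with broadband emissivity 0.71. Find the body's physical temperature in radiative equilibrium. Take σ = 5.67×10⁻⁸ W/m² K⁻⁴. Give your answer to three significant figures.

105 K

Flux at the orbit: S = 1365/(8.00)² = 21.33 W/m².
Absorbed flux (global mean): S(1−α)/4 = 21.33·0.927/4 = 4.943 W/m².
Radiative balance εσT⁴ = 4.943 gives T = [4.943/(0.71·σ)]^(1/4) = 105.3 K.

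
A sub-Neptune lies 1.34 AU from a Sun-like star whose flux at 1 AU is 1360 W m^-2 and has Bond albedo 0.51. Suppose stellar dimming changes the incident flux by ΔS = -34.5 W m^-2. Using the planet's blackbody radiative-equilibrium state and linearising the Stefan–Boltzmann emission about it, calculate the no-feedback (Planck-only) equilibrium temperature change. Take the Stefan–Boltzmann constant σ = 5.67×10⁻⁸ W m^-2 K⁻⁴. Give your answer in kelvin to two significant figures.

Irradiance scales as 1/d², so S = 1360 W m^-2 × (1/1.34)² = 757.4 W m^-2.
Reference equilibrium: T_e = [S(1−α)/(4σ)]^(1/4) = 201.1 K.
TOA radiative forcing: ΔF = (1−α)ΔS/4 = 0.49·(-34.5)/4 = -4.226 W m^-2.
Linearising σT⁴ gives d(σT⁴)/dT = 4σT_e³ = 1.845 W m^-2 per K.
So ΔT₀ = -4.226/1.845 = -2.29 K.

-2.3 kelvin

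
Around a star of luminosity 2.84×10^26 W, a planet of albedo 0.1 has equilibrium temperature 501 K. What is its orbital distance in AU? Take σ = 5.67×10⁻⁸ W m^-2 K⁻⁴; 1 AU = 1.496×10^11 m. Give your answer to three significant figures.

0.252 AU

The flux needed for this T is 4σT⁴/(1−0.1) = 15880 W m^-2.
From L = 4πd²S, d = √(2.84×10^26/(4π·15880)) = 3.773×10^10 m = 0.2522 AU.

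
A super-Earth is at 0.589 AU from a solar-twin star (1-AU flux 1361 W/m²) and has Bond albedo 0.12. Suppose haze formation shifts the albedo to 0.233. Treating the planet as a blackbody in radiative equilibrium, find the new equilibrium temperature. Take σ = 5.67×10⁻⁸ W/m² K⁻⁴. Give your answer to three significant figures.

By the inverse-square law, S = 1361/0.589² = 3923 W/m².
With the new albedo, S(1−α₂)/4 = 752.3 W/m², so T₂ = 339.4 K.

339 K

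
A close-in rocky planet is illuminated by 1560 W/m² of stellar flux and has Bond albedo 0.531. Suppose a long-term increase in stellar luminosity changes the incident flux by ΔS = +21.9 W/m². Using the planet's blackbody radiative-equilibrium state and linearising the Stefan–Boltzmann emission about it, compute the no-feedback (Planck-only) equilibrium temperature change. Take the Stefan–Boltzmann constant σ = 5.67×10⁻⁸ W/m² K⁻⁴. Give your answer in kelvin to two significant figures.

0.84 kelvin

The baseline emission temperature is T_e = 238.3 K.
Only a fraction (1−α) is absorbed and it's spread over 4πR², so ΔF = (1−α)ΔS/4 = 2.568 W/m².
Planck response: λ_P = 4σT_e³ = 4·5.67×10⁻⁸·(238.3)³ = 3.070 W/m²/K.
ΔT₀ = ΔF/λ_P = 2.568/3.070 = 0.836 K.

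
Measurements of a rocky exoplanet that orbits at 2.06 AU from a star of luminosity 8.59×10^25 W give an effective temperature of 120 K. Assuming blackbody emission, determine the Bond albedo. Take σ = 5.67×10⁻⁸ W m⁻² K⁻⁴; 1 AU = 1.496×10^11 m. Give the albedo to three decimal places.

d = 2.06 × 1.496×10^11 m = 3.082×10^11 m.
Spreading L over a sphere of radius d: S = 8.59×10^25/(4π·3.08×10^11²) = 71.98 W m⁻².
From σT⁴ = S(1−α)/4 we invert for α: 1−α = 4σT⁴/S.
4σT⁴ = 4·5.67×10⁻⁸·(120)⁴ = 47.03 W m⁻².
Hence α = 1 − 47.03/71.98 = 0.3466.

0.347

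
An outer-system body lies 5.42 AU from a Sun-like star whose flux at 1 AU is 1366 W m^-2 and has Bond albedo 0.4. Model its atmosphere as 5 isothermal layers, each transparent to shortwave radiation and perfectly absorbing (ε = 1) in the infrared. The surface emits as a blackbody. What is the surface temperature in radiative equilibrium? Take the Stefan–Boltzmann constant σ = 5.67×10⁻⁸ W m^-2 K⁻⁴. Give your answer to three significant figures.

Flux at the orbit: S = 1366/(5.42)² = 46.50 W m^-2.
OLR = S(1−α)/4 = 6.975 W m^-2; the top layer radiates at T_e = 105.3 K.
Layer-by-layer balance gives σT_s⁴ = (N+1)σT_e⁴, so T_s = 6^¼·105.3 = 164.8 K.

165 K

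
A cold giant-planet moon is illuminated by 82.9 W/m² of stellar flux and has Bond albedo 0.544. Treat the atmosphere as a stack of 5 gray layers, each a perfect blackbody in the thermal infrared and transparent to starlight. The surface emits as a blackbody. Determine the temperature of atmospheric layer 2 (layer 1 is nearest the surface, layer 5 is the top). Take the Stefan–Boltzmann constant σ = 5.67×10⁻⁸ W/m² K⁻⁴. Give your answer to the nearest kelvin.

Top-of-atmosphere balance: σT_e⁴ = S(1−α)/4 = 9.451 W/m² → T_e = 113.6 K.
The net upward flux σT_e⁴ is constant between every pair of levels, so T_k⁴ = (N+1−k)T_e⁴.
T_2 = (4)^(1/4)·113.6 = 160.7 K.

161 K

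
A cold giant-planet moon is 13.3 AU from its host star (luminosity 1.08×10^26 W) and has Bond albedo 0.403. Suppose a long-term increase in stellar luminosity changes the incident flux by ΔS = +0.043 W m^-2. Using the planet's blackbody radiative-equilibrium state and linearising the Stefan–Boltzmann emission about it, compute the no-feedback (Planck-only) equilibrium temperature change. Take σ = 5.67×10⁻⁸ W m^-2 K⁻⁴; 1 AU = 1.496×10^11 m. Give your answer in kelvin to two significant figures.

0.24 K

d = 13.3 × 1.496×10^11 m = 1.990×10^12 m.
Flux at the orbit: S = L/(4πd²) = 1.08×10^26/(4π·(1.99×10^12)²) = 2.171 W m^-2.
Reference equilibrium: T_e = [S(1−α)/(4σ)]^(1/4) = 48.89 K.
ΔF = Δ[S(1−α)]/4 = (1−0.403)·+0.043/4 = 0.006418 W m^-2.
Planck response: λ_P = 4σT_e³ = 4·5.67×10⁻⁸·(48.89)³ = 0.02651 W m^-2/K.
So ΔT₀ = 0.006418/0.02651 = 0.242 K.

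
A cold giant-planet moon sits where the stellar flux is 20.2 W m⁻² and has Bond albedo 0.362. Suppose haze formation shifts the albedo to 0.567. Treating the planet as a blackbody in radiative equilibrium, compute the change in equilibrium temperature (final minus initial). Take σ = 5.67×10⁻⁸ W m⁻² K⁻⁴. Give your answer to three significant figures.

-8.02 kelvin

With α = 0.362, T₁ = 86.82 K.
After:  T₂ = [20.20·0.433/(4σ)]^(1/4) = 78.80 K.
ΔT = T₂ − T₁ = -8.018 K.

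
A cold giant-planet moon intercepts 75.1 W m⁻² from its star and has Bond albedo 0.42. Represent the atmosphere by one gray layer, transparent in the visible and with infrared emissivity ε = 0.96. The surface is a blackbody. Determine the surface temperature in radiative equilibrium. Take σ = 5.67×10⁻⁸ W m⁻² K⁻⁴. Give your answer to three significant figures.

139 K

The planet radiates to space at T_e = [S(1−α)/(4σ)]^(1/4) = 117.7 K.
The surface balance (absorbed SW + ε·downward IR = σT_s⁴) with T_a⁴ = T_s⁴/2 reduces to T_s = T_e·[2/(2−ε)]^¼ = 138.6 K.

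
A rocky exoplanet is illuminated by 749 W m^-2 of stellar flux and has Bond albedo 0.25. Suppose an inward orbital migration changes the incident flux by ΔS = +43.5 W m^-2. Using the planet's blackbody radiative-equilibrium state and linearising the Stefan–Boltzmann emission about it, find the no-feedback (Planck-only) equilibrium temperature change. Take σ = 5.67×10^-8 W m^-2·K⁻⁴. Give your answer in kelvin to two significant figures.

Unperturbed T_e = [749.0·(1−0.25)/(4σ)]^¼ = 223.1 K.
ΔF = Δ[S(1−α)]/4 = (1−0.25)·+43.5/4 = 8.156 W m^-2.
The Planck feedback parameter is 4σT_e³ = 2.518 W m^-2/K.
ΔT₀ = ΔF/λ_P = 8.156/2.518 = 3.24 K.

3.2 K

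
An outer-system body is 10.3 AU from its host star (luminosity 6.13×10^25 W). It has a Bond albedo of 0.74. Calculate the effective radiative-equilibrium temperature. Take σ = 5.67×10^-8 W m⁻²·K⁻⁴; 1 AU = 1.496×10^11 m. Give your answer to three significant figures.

d = 10.3 × 1.496×10^11 m = 1.541×10^12 m.
S = L/(4πd²) = 2.055 W m⁻².
Averaging over the sphere, the absorbed flux is S(1−α)/4 = 0.1335 W m⁻².
Set σT⁴ = 0.1335 → T = (0.1335/σ)^(1/4) = 39.18 K.

39.2 K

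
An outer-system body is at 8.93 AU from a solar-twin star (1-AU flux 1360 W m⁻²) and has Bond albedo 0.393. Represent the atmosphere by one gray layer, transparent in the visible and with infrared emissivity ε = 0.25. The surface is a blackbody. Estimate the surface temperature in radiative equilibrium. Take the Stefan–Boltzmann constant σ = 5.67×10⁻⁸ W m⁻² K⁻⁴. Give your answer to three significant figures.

85.0 K

By the inverse-square law, S = 1360/8.93² = 17.05 W m⁻².
Effective emission temperature (TOA balance): σT_e⁴ = S(1−α)/4 = 2.588 W m⁻² → T_e = 82.20 K.
The surface balance (absorbed SW + ε·downward IR = σT_s⁴) with T_a⁴ = T_s⁴/2 reduces to T_s = T_e·[2/(2−ε)]^¼ = 84.99 K.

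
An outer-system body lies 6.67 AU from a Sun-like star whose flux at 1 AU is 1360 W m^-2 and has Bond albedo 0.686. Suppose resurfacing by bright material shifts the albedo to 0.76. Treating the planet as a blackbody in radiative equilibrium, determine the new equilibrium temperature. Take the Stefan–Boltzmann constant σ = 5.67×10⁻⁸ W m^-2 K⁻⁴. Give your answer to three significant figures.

75.4 K

By the inverse-square law, S = 1360/6.67² = 30.57 W m^-2.
New equilibrium: T₂ = [(1−0.76)·30.57/(4σ)]^(1/4) = 75.42 K.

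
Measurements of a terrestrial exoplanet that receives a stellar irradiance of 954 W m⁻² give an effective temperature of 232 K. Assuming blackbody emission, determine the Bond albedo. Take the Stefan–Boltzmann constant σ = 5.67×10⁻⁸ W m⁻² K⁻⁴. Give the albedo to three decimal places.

0.311

From σT⁴ = S(1−α)/4 we invert for α: 1−α = 4σT⁴/S.
4σT⁴ = 4·5.67×10⁻⁸·(232)⁴ = 657.0 W m⁻².
Hence α = 1 − 657.0/954.0 = 0.3113.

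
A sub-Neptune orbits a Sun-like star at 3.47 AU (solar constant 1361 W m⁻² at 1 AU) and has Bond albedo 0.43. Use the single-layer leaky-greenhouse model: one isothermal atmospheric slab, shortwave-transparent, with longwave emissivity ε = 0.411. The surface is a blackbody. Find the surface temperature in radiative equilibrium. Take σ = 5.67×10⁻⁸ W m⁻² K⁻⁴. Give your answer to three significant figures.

By the inverse-square law, S = 1361/3.47² = 113.0 W m⁻².
Effective emission temperature (TOA balance): σT_e⁴ = S(1−α)/4 = 16.11 W m⁻² → T_e = 129.8 K.
For a single slab of emissivity ε, T_s⁴ = 2T_e⁴/(2−ε); thus T_s = 129.8·(1.259)^(1/4) = 137.5 K.

138 kelvin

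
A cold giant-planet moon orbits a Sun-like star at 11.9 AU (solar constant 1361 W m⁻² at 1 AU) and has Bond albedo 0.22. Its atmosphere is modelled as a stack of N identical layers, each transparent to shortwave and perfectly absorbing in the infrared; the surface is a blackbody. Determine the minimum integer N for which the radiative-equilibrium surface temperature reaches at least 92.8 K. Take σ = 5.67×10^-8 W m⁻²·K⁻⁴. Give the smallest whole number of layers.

Irradiance scales as 1/d², so S = 1361 W m⁻² × (1/11.9)² = 9.611 W m⁻².
OLR = S(1−α)/4 = 1.874 W m⁻²; the top layer radiates at T_e = 75.82 K.
Need (N+1)T_e⁴ ≥ T_s⁴, i.e. N+1 ≥ (92.8/75.82)⁴ = 2.244.
Rounding up, N = 2.

2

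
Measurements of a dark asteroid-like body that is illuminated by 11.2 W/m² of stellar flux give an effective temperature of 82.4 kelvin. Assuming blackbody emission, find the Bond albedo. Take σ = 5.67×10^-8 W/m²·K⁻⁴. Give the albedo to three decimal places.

Energy balance: S(1−α)/4 = σT⁴, so 1−α = 4σT⁴/S.
σT⁴ = 2.614 W/m², so 4σT⁴ = 10.46 W/m².
1−α = 10.46/11.20 = 0.9335, so α = 0.0665.

0.066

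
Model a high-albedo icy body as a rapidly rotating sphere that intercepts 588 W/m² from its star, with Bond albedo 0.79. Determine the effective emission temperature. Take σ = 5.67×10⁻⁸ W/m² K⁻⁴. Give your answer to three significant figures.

Averaging over the sphere, the absorbed flux is S(1−α)/4 = 30.87 W/m².
Set σT⁴ = 30.87 → T = (30.87/σ)^(1/4) = 152.8 K.

153 K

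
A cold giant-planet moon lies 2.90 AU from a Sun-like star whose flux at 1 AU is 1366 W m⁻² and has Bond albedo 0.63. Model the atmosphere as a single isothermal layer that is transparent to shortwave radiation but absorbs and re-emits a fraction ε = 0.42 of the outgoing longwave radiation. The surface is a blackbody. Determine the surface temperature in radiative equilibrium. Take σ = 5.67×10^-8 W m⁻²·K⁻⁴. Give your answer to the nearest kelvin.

Irradiance scales as 1/d², so S = 1366 W m⁻² × (1/2.90)² = 162.4 W m⁻².
The planet radiates to space at T_e = [S(1−α)/(4σ)]^(1/4) = 127.6 K.
Surface balance with a leaky layer gives σT_s⁴ = σT_e⁴·2/(2−ε), so T_s = T_e·[2/(2−0.42)]^(1/4) = 135.3 K.

135 K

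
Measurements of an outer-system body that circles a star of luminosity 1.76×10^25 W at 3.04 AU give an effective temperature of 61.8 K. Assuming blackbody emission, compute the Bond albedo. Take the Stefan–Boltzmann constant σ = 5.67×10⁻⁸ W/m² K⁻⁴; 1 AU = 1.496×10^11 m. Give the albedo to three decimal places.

0.511

Orbital distance: d = 3.04 AU = 4.548×10^11 m.
Flux at the orbit: S = L/(4πd²) = 1.76×10^25/(4π·(4.55×10^11)²) = 6.772 W/m².
Energy balance: S(1−α)/4 = σT⁴, so 1−α = 4σT⁴/S.
σT⁴ = 0.8271 W/m², so 4σT⁴ = 3.308 W/m².
1−α = 3.308/6.772 = 0.4885, so α = 0.5115.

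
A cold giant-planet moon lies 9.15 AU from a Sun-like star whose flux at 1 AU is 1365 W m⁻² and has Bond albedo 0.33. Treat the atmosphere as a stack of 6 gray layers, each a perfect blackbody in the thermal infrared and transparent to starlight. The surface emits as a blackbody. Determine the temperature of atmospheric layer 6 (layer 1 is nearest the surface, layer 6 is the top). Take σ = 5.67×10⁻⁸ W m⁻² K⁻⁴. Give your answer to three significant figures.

By the inverse-square law, S = 1365/9.15² = 16.30 W m⁻².
Top-of-atmosphere balance: σT_e⁴ = S(1−α)/4 = 2.731 W m⁻² → T_e = 83.31 K.
Each opaque layer satisfies 2T_j⁴ = T_{j−1}⁴ + T_{j+1}⁴, giving T_k⁴ = (N+1−k)T_e⁴.
With k = 6: T_6 = (6+1−6)^¼·83.31 K = 83.31 K.

83.3 kelvin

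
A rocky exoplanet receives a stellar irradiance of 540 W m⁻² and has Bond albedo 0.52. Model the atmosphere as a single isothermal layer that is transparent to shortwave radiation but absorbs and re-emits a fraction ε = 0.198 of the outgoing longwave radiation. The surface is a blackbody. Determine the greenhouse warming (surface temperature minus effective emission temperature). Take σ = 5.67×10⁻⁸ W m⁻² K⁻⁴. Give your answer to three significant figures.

The planet radiates to space at T_e = [S(1−α)/(4σ)]^(1/4) = 183.9 K.
Surface balance with a leaky layer gives σT_s⁴ = σT_e⁴·2/(2−ε), so T_s = T_e·[2/(2−0.198)]^(1/4) = 188.7 K.
T_s − T_e = 188.7 − 183.9 = 4.855 K.

4.85 K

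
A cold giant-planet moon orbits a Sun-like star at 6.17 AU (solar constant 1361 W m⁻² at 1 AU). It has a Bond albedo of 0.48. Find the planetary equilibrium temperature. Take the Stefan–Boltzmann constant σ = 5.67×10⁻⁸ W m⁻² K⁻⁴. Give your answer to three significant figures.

By the inverse-square law, S = 1361/6.17² = 35.75 W m⁻².
Averaging over the sphere, the absorbed flux is S(1−α)/4 = 4.648 W m⁻².
Set σT⁴ = 4.648 → T = (4.648/σ)^(1/4) = 95.15 K.

95.2 kelvin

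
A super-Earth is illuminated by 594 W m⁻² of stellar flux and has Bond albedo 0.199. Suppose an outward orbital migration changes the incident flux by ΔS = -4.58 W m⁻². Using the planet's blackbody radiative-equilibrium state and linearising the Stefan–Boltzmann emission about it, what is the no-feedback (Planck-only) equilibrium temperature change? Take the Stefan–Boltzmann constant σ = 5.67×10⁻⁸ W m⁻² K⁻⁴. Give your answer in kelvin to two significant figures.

-0.41 kelvin

Reference equilibrium: T_e = [S(1−α)/(4σ)]^(1/4) = 214.0 K.
TOA radiative forcing: ΔF = (1−α)ΔS/4 = 0.801·(-4.58)/4 = -0.9171 W m⁻².
Planck response: λ_P = 4σT_e³ = 4·5.67×10⁻⁸·(214.0)³ = 2.223 W m⁻²/K.
Hence the no-feedback warming is ΔF/(4σT_e³) = -0.413 K.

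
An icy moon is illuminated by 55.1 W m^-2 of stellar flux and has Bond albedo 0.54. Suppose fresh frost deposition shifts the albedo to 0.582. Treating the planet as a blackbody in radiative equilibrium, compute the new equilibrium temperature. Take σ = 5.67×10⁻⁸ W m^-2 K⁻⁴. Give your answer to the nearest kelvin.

T₂ = [S(1−α₂)/(4σ)]^(1/4) = [55.10·0.418/(4σ)]^(1/4) = 100.4 K.

100 kelvin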